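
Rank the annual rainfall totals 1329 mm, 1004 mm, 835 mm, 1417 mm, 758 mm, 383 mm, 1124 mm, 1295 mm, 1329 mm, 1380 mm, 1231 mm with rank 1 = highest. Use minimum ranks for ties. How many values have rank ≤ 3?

Sorted (descending): 1417, 1380, 1329, 1329, 1295, 1231, 1124, 1004, 835, 758, 383
The 2 values of 1329 occupy positions 3–4 → each gets rank 3.
Ranks ≤ 3: {1, 2, 3, 3} → 4 values.

4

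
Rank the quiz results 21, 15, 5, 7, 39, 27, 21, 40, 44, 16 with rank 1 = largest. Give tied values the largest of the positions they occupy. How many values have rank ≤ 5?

4

Sorted (descending): 44, 40, 39, 27, 21, 21, 16, 15, 7, 5
The 2 values of 21 occupy positions 5–6 → each gets rank 6.
Ranks ≤ 5: {1, 2, 3, 4} → 4 values.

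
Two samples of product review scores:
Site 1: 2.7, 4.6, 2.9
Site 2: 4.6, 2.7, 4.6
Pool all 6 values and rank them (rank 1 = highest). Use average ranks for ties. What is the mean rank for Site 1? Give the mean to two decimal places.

Sorted (descending): 4.6, 4.6, 4.6, 2.9, 2.7, 2.7
The 3 values of 4.6 occupy positions 1–3 → average rank 2.
The 2 values of 2.7 occupy positions 5–6 → average rank (5+6)/2 = 5.5.
Site 1 values → pooled ranks: 2.7→5.5, 4.6→2, 2.9→4
Mean rank = (5.5 + 2 + 4) / 3 = 3.83

3.83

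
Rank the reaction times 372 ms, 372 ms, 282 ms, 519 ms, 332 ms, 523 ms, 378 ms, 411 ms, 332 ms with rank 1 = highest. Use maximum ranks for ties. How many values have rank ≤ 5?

Sorted (descending): 523, 519, 411, 378, 372, 372, 332, 332, 282
The 2 values of 372 occupy positions 5–6 → each gets rank 6.
The 2 values of 332 occupy positions 7–8 → each gets rank 8.
Ranks ≤ 5: {1, 2, 3, 4} → 4 values.

4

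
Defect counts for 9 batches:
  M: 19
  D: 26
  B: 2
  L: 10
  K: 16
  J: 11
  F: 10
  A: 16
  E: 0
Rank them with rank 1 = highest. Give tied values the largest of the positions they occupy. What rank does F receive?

Sorted (descending): 26, 19, 16, 16, 11, 10, 10, 2, 0
The 2 values of 16 occupy positions 3–4 → each gets rank 4.
The 2 values of 10 occupy positions 6–7 → each gets rank 7.
F has value 10 → rank 7.

7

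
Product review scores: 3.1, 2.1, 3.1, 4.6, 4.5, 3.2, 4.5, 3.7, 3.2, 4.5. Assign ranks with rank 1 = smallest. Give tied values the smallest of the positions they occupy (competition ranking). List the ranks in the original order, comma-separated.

Sorted (ascending): 2.1, 3.1, 3.1, 3.2, 3.2, 3.7, 4.5, 4.5, 4.5, 4.6
The 2 values of 3.1 occupy positions 2–3 → each gets rank 2.
The 2 values of 3.2 occupy positions 4–5 → each gets rank 4.
The 3 values of 4.5 occupy positions 7–9 → each gets rank 7.

2, 1, 2, 10, 7, 4, 7, 6, 4, 7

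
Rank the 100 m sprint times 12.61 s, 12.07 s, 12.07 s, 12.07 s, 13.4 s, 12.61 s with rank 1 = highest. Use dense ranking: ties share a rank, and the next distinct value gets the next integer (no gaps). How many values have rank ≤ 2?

3

Sorted (descending): 13.4, 12.61, 12.61, 12.07, 12.07, 12.07
The 2 values of 12.61 share dense rank 2.
The 3 values of 12.07 share dense rank 3.
Remaining distinct values take the next consecutive integers.
Ranks ≤ 2: {1, 2, 2} → 3 values.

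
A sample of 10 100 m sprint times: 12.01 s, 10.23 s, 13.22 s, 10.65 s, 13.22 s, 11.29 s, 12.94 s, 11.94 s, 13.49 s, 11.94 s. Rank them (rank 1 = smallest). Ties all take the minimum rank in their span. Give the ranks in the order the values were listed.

Sorted (ascending): 10.23, 10.65, 11.29, 11.94, 11.94, 12.01, 12.94, 13.22, 13.22, 13.49
The 2 values of 11.94 occupy positions 4–5 → each gets rank 4.
The 2 values of 13.22 occupy positions 8–9 → each gets rank 8.

6, 1, 8, 2, 8, 3, 7, 4, 10, 4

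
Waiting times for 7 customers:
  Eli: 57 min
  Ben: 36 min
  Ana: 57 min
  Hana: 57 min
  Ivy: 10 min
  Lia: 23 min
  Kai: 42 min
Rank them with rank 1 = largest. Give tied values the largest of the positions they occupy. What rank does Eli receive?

Sorted (descending): 57, 57, 57, 42, 36, 23, 10
The 3 values of 57 occupy positions 1–3 → each gets rank 3.
Eli has value 57 min → rank 3.

3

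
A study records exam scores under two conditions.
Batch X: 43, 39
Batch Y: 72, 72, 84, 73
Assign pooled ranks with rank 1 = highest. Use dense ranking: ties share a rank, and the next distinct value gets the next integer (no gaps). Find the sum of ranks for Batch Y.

9

Sorted (descending): 84, 73, 72, 72, 43, 39
The 2 values of 72 share dense rank 3.
Remaining distinct values take the next consecutive integers.
Batch Y values → pooled ranks: 72→3, 72→3, 84→1, 73→2
Rank sum = 3 + 3 + 1 + 2 = 9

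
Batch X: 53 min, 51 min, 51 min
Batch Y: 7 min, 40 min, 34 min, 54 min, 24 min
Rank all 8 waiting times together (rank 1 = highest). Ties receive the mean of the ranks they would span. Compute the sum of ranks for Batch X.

9

Sorted (descending): 54, 53, 51, 51, 40, 34, 24, 7
The 2 values of 51 occupy positions 3–4 → average rank (3+4)/2 = 3.5.
Batch X values → pooled ranks: 53→2, 51→3.5, 51→3.5
Rank sum = 2 + 3.5 + 3.5 = 9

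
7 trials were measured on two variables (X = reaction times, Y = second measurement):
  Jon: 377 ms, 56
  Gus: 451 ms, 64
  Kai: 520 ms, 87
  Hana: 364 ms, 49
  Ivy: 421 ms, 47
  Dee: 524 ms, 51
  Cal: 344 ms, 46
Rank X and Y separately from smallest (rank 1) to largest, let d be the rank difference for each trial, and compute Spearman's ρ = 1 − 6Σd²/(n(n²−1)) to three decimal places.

Ranks of variable 1: 3, 5, 6, 2, 4, 7, 1
Ranks of variable 2: 5, 6, 7, 3, 2, 4, 1
d = r₁ − r₂: -2, -1, -1, -1, 2, 3, 0
d²: 4, 1, 1, 1, 4, 9, 0; Σd² = 20
ρ = 1 − 6·20/(7·48) = 1 − 120/336 = 0.643

0.643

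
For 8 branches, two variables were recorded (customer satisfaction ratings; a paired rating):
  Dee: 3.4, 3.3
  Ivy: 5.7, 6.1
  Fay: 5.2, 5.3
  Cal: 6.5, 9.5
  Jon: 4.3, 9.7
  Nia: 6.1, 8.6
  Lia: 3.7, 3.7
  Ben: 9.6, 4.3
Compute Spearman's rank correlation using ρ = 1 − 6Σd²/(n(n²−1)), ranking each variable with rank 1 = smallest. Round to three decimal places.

Ranks of variable 1: 1, 5, 4, 7, 3, 6, 2, 8
Ranks of variable 2: 1, 5, 4, 7, 8, 6, 2, 3
d = r₁ − r₂: 0, 0, 0, 0, -5, 0, 0, 5
d²: 0, 0, 0, 0, 25, 0, 0, 25; Σd² = 50
ρ = 1 − 6·50/(8·63) = 1 − 300/504 = 0.405

0.405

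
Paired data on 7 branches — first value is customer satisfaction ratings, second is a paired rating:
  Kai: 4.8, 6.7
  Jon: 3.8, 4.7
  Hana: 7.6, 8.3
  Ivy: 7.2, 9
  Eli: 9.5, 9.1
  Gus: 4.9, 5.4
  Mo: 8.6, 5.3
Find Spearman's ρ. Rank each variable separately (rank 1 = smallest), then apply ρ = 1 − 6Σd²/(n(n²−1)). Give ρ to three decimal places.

Ranks of variable 1: 2, 1, 5, 4, 7, 3, 6
Ranks of variable 2: 4, 1, 5, 6, 7, 3, 2
d = r₁ − r₂: -2, 0, 0, -2, 0, 0, 4
d²: 4, 0, 0, 4, 0, 0, 16; Σd² = 24
ρ = 1 − 6·24/(7·48) = 1 − 144/336 = 0.571

0.571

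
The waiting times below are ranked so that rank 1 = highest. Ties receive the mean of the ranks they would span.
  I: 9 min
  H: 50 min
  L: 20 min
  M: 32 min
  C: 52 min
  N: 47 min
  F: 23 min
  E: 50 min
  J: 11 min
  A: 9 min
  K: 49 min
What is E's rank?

2.5

Sorted (descending): 52, 50, 50, 49, 47, 32, 23, 20, 11, 9, 9
The 2 values of 50 occupy positions 2–3 → average rank (2+3)/2 = 2.5.
The 2 values of 9 occupy positions 10–11 → average rank (10+11)/2 = 10.5.
E has value 50 min → rank 2.5.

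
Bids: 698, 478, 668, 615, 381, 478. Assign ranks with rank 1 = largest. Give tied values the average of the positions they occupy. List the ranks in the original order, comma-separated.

1, 4.5, 2, 3, 6, 4.5

Sorted (descending): 698, 668, 615, 478, 478, 381
The 2 values of 478 occupy positions 4–5 → average rank (4+5)/2 = 4.5.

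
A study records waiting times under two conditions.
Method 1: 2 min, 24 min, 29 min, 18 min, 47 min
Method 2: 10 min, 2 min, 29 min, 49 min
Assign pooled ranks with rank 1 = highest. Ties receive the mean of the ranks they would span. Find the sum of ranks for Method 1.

25

Sorted (descending): 49, 47, 29, 29, 24, 18, 10, 2, 2
The 2 values of 29 occupy positions 3–4 → average rank (3+4)/2 = 3.5.
The 2 values of 2 occupy positions 8–9 → average rank (8+9)/2 = 8.5.
Method 1 values → pooled ranks: 2→8.5, 24→5, 29→3.5, 18→6, 47→2
Rank sum = 8.5 + 5 + 3.5 + 6 + 2 = 25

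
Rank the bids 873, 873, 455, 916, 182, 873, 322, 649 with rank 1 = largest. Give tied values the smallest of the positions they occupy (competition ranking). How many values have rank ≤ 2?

4

Sorted (descending): 916, 873, 873, 873, 649, 455, 322, 182
The 3 values of 873 occupy positions 2–4 → each gets rank 2.
Ranks ≤ 2: {1, 2, 2, 2} → 4 values.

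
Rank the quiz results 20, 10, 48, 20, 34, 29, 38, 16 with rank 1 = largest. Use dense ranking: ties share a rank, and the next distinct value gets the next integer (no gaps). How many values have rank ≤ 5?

6

Sorted (descending): 48, 38, 34, 29, 20, 20, 16, 10
The 2 values of 20 share dense rank 5.
Remaining distinct values take the next consecutive integers.
Ranks ≤ 5: {1, 2, 3, 4, 5, 5} → 6 values.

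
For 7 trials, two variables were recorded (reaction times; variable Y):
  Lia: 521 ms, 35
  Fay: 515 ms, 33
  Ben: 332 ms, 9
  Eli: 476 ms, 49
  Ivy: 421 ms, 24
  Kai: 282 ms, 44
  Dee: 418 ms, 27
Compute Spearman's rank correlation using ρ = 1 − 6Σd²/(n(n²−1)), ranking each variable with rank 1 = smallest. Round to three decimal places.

Ranks of variable 1: 7, 6, 2, 5, 4, 1, 3
Ranks of variable 2: 5, 4, 1, 7, 2, 6, 3
d = r₁ − r₂: 2, 2, 1, -2, 2, -5, 0
d²: 4, 4, 1, 4, 4, 25, 0; Σd² = 42
ρ = 1 − 6·42/(7·48) = 1 − 252/336 = 0.250

0.250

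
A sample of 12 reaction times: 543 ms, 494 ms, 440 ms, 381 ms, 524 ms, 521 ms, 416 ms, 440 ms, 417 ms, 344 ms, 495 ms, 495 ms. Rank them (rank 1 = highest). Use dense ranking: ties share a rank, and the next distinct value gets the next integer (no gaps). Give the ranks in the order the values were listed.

Sorted (descending): 543, 524, 521, 495, 495, 494, 440, 440, 417, 416, 381, 344
The 2 values of 495 share dense rank 4.
The 2 values of 440 share dense rank 6.
Remaining distinct values take the next consecutive integers.

1, 5, 6, 9, 2, 3, 8, 6, 7, 10, 4, 4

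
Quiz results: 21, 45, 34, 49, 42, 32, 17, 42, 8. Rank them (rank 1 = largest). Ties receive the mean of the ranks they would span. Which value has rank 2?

Sorted (descending): 49, 45, 42, 42, 34, 32, 21, 17, 8
The 2 values of 42 occupy positions 3–4 → average rank (3+4)/2 = 3.5.
Rank 2 → value 45.

45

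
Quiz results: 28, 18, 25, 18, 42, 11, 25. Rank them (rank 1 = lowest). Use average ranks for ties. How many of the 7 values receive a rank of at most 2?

1

Sorted (ascending): 11, 18, 18, 25, 25, 28, 42
The 2 values of 18 occupy positions 2–3 → average rank (2+3)/2 = 2.5.
The 2 values of 25 occupy positions 4–5 → average rank (4+5)/2 = 4.5.
Ranks ≤ 2: {1} → 1 value.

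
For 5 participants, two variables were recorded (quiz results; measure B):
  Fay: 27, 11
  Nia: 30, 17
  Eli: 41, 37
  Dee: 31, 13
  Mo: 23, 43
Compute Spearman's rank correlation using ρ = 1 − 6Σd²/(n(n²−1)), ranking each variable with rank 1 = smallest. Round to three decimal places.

-0.100

Ranks of variable 1: 2, 3, 5, 4, 1
Ranks of variable 2: 1, 3, 4, 2, 5
d = r₁ − r₂: 1, 0, 1, 2, -4
d²: 1, 0, 1, 4, 16; Σd² = 22
ρ = 1 − 6·22/(5·24) = 1 − 132/120 = -0.100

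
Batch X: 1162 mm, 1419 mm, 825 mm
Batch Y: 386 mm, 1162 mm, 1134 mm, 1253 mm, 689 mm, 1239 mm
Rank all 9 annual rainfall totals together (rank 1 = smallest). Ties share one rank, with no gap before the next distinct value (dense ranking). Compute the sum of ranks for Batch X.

Sorted (ascending): 386, 689, 825, 1134, 1162, 1162, 1239, 1253, 1419
The 2 values of 1162 share dense rank 5.
Remaining distinct values take the next consecutive integers.
Batch X values → pooled ranks: 1162→5, 1419→8, 825→3
Rank sum = 5 + 8 + 3 = 16

16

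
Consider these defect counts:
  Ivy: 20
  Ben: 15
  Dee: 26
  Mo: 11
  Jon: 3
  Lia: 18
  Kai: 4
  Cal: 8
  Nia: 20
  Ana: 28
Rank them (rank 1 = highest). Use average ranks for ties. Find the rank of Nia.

3.5

Sorted (descending): 28, 26, 20, 20, 18, 15, 11, 8, 4, 3
The 2 values of 20 occupy positions 3–4 → average rank (3+4)/2 = 3.5.
Nia has value 20 → rank 3.5.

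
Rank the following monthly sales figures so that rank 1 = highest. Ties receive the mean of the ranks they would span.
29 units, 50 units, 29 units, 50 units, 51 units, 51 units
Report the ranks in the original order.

5.5, 3.5, 5.5, 3.5, 1.5, 1.5

Sorted (descending): 51, 51, 50, 50, 29, 29
The 2 values of 51 occupy positions 1–2 → average rank (1+2)/2 = 1.5.
The 2 values of 50 occupy positions 3–4 → average rank (3+4)/2 = 3.5.
The 2 values of 29 occupy positions 5–6 → average rank (5+6)/2 = 5.5.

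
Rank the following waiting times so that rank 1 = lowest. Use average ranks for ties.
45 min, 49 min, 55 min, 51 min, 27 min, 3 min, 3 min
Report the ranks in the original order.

4, 5, 7, 6, 3, 1.5, 1.5

Sorted (ascending): 3, 3, 27, 45, 49, 51, 55
The 2 values of 3 occupy positions 1–2 → average rank (1+2)/2 = 1.5.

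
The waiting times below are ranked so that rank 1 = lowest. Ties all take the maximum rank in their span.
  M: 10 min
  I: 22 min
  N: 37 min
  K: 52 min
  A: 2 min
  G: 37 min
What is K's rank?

Sorted (ascending): 2, 10, 22, 37, 37, 52
The 2 values of 37 occupy positions 4–5 → each gets rank 5.
K has value 52 min → rank 6.

6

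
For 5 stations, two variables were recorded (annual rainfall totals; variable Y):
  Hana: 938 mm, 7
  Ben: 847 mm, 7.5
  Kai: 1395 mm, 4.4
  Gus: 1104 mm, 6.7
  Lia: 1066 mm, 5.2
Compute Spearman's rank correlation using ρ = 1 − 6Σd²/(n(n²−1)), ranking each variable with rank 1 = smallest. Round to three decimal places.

-0.900

Ranks of variable 1: 2, 1, 5, 4, 3
Ranks of variable 2: 4, 5, 1, 3, 2
d = r₁ − r₂: -2, -4, 4, 1, 1
d²: 4, 16, 16, 1, 1; Σd² = 38
ρ = 1 − 6·38/(5·24) = 1 − 228/120 = -0.900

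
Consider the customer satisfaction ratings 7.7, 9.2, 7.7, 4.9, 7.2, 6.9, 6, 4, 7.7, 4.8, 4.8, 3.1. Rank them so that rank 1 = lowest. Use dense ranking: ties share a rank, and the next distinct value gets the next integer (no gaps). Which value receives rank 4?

Sorted (ascending): 3.1, 4, 4.8, 4.8, 4.9, 6, 6.9, 7.2, 7.7, 7.7, 7.7, 9.2
The 2 values of 4.8 share dense rank 3.
The 3 values of 7.7 share dense rank 8.
Remaining distinct values take the next consecutive integers.
Rank 4 → value 4.9.

4.9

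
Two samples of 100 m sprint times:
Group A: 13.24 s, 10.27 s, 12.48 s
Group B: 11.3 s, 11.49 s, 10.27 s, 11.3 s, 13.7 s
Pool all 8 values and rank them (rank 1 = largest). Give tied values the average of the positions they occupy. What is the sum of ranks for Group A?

Sorted (descending): 13.7, 13.24, 12.48, 11.49, 11.3, 11.3, 10.27, 10.27
The 2 values of 11.3 occupy positions 5–6 → average rank (5+6)/2 = 5.5.
The 2 values of 10.27 occupy positions 7–8 → average rank (7+8)/2 = 7.5.
Group A values → pooled ranks: 13.24→2, 10.27→7.5, 12.48→3
Rank sum = 2 + 7.5 + 3 = 12.5

12.5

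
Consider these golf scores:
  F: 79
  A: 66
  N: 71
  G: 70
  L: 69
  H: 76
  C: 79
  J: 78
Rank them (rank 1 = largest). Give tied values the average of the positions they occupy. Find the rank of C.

Sorted (descending): 79, 79, 78, 76, 71, 70, 69, 66
The 2 values of 79 occupy positions 1–2 → average rank (1+2)/2 = 1.5.
C has value 79 → rank 1.5.

1.5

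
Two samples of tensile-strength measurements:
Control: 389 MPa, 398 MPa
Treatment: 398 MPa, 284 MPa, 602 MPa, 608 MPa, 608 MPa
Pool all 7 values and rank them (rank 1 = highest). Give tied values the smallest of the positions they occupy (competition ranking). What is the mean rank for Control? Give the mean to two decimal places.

5.00

Sorted (descending): 608, 608, 602, 398, 398, 389, 284
The 2 values of 608 occupy positions 1–2 → each gets rank 1.
The 2 values of 398 occupy positions 4–5 → each gets rank 4.
Control values → pooled ranks: 389→6, 398→4
Mean rank = (6 + 4) / 2 = 5.00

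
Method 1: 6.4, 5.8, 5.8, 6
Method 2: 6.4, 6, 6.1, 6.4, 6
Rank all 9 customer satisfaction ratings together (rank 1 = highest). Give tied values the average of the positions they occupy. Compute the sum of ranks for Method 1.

25

Sorted (descending): 6.4, 6.4, 6.4, 6.1, 6, 6, 6, 5.8, 5.8
The 3 values of 6.4 occupy positions 1–3 → average rank 2.
The 3 values of 6 occupy positions 5–7 → average rank 6.
The 2 values of 5.8 occupy positions 8–9 → average rank (8+9)/2 = 8.5.
Method 1 values → pooled ranks: 6.4→2, 5.8→8.5, 5.8→8.5, 6→6
Rank sum = 2 + 8.5 + 8.5 + 6 = 25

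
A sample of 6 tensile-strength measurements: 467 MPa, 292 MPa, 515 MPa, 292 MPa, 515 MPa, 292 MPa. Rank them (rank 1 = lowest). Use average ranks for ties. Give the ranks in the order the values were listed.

Sorted (ascending): 292, 292, 292, 467, 515, 515
The 3 values of 292 occupy positions 1–3 → average rank 2.
The 2 values of 515 occupy positions 5–6 → average rank (5+6)/2 = 5.5.

4, 2, 5.5, 2, 5.5, 2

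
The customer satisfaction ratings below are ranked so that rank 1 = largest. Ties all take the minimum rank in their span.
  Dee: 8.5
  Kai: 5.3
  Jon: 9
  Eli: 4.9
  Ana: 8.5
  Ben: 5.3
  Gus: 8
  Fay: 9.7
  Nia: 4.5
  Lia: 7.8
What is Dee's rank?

3

Sorted (descending): 9.7, 9, 8.5, 8.5, 8, 7.8, 5.3, 5.3, 4.9, 4.5
The 2 values of 8.5 occupy positions 3–4 → each gets rank 3.
The 2 values of 5.3 occupy positions 7–8 → each gets rank 7.
Dee has value 8.5 → rank 3.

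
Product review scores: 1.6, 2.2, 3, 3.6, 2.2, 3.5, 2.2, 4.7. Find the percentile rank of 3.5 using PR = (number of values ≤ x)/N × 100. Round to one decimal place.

75.0

N = 8.
Strictly below 3.5: 5. Equal to 3.5: 1.
PR = 6/8 × 100 = 75.0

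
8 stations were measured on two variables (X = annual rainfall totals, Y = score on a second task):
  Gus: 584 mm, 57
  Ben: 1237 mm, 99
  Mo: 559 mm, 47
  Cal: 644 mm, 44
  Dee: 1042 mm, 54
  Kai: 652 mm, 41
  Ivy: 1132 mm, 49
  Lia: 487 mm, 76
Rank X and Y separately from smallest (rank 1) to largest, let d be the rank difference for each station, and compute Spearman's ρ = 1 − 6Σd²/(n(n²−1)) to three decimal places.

Ranks of variable 1: 3, 8, 2, 4, 6, 5, 7, 1
Ranks of variable 2: 6, 8, 3, 2, 5, 1, 4, 7
d = r₁ − r₂: -3, 0, -1, 2, 1, 4, 3, -6
d²: 9, 0, 1, 4, 1, 16, 9, 36; Σd² = 76
ρ = 1 − 6·76/(8·63) = 1 − 456/504 = 0.095

0.095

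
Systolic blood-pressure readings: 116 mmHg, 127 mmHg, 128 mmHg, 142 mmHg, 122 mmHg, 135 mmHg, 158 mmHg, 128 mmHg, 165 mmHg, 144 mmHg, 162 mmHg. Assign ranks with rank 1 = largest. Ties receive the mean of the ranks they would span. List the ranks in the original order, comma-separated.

Sorted (descending): 165, 162, 158, 144, 142, 135, 128, 128, 127, 122, 116
The 2 values of 128 occupy positions 7–8 → average rank (7+8)/2 = 7.5.

11, 9, 7.5, 5, 10, 6, 3, 7.5, 1, 4, 2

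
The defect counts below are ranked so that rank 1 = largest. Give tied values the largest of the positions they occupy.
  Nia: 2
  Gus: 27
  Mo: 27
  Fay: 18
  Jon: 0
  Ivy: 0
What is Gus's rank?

2

Sorted (descending): 27, 27, 18, 2, 0, 0
The 2 values of 27 occupy positions 1–2 → each gets rank 2.
The 2 values of 0 occupy positions 5–6 → each gets rank 6.
Gus has value 27 → rank 2.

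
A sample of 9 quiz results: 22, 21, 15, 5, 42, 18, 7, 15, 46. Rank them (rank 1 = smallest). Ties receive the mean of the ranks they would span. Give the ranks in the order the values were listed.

Sorted (ascending): 5, 7, 15, 15, 18, 21, 22, 42, 46
The 2 values of 15 occupy positions 3–4 → average rank (3+4)/2 = 3.5.

7, 6, 3.5, 1, 8, 5, 2, 3.5, 9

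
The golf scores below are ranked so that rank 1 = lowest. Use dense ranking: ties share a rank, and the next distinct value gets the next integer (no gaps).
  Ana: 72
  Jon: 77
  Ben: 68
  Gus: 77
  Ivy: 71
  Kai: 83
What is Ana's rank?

Sorted (ascending): 68, 71, 72, 77, 77, 83
The 2 values of 77 share dense rank 4.
Remaining distinct values take the next consecutive integers.
Ana has value 72 → rank 3.

3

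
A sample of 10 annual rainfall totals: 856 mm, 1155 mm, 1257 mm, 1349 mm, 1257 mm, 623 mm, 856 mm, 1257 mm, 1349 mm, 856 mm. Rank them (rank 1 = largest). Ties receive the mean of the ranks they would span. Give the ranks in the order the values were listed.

8, 6, 4, 1.5, 4, 10, 8, 4, 1.5, 8

Sorted (descending): 1349, 1349, 1257, 1257, 1257, 1155, 856, 856, 856, 623
The 2 values of 1349 occupy positions 1–2 → average rank (1+2)/2 = 1.5.
The 3 values of 1257 occupy positions 3–5 → average rank 4.
The 3 values of 856 occupy positions 7–9 → average rank 8.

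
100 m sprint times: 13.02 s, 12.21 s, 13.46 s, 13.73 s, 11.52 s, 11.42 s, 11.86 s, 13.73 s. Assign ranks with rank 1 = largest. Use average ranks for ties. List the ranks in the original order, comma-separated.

Sorted (descending): 13.73, 13.73, 13.46, 13.02, 12.21, 11.86, 11.52, 11.42
The 2 values of 13.73 occupy positions 1–2 → average rank (1+2)/2 = 1.5.

4, 5, 3, 1.5, 7, 8, 6, 1.5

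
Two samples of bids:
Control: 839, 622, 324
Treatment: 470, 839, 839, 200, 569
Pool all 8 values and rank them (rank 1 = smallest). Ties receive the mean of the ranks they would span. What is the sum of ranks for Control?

14

Sorted (ascending): 200, 324, 470, 569, 622, 839, 839, 839
The 3 values of 839 occupy positions 6–8 → average rank 7.
Control values → pooled ranks: 839→7, 622→5, 324→2
Rank sum = 7 + 5 + 2 = 14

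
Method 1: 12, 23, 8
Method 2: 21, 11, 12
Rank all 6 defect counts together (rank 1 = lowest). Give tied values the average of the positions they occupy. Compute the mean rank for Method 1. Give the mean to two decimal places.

Sorted (ascending): 8, 11, 12, 12, 21, 23
The 2 values of 12 occupy positions 3–4 → average rank (3+4)/2 = 3.5.
Method 1 values → pooled ranks: 12→3.5, 23→6, 8→1
Mean rank = (3.5 + 6 + 1) / 3 = 3.50

3.50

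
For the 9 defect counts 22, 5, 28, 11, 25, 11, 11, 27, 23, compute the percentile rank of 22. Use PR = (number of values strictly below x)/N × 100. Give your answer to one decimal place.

N = 9.
Strictly below 22: 4. Equal to 22: 1.
PR = 4/9 × 100 = 44.4

44.4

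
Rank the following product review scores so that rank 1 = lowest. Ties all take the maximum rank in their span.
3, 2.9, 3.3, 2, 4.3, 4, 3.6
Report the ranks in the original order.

Sorted (ascending): 2, 2.9, 3, 3.3, 3.6, 4, 4.3
No ties — each value takes its position as its rank.

3, 2, 4, 1, 7, 6, 5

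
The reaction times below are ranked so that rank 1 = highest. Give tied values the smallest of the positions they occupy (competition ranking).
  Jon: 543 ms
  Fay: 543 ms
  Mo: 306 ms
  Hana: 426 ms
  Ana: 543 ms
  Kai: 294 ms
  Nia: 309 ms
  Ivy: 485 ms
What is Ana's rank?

Sorted (descending): 543, 543, 543, 485, 426, 309, 306, 294
The 3 values of 543 occupy positions 1–3 → each gets rank 1.
Ana has value 543 ms → rank 1.

1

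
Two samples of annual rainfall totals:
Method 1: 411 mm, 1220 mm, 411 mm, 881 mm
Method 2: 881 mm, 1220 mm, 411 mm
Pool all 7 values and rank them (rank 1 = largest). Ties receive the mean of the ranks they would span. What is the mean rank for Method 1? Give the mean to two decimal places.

Sorted (descending): 1220, 1220, 881, 881, 411, 411, 411
The 2 values of 1220 occupy positions 1–2 → average rank (1+2)/2 = 1.5.
The 2 values of 881 occupy positions 3–4 → average rank (3+4)/2 = 3.5.
The 3 values of 411 occupy positions 5–7 → average rank 6.
Method 1 values → pooled ranks: 411→6, 1220→1.5, 411→6, 881→3.5
Mean rank = (6 + 1.5 + 6 + 3.5) / 4 = 4.25

4.25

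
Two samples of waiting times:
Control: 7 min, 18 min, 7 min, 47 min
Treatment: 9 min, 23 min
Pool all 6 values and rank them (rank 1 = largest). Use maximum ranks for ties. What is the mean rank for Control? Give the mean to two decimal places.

Sorted (descending): 47, 23, 18, 9, 7, 7
The 2 values of 7 occupy positions 5–6 → each gets rank 6.
Control values → pooled ranks: 7→6, 18→3, 7→6, 47→1
Mean rank = (6 + 3 + 6 + 1) / 4 = 4.00

4.00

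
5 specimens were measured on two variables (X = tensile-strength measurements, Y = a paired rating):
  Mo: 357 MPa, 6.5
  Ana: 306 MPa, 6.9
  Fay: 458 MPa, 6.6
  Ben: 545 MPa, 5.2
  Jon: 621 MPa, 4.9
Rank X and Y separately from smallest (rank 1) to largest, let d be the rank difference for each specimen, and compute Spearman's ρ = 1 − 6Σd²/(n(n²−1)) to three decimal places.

Ranks of variable 1: 2, 1, 3, 4, 5
Ranks of variable 2: 3, 5, 4, 2, 1
d = r₁ − r₂: -1, -4, -1, 2, 4
d²: 1, 16, 1, 4, 16; Σd² = 38
ρ = 1 − 6·38/(5·24) = 1 − 228/120 = -0.900

-0.900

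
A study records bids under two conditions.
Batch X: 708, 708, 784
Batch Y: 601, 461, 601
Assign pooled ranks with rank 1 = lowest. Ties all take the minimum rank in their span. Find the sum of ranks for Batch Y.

5

Sorted (ascending): 461, 601, 601, 708, 708, 784
The 2 values of 601 occupy positions 2–3 → each gets rank 2.
The 2 values of 708 occupy positions 4–5 → each gets rank 4.
Batch Y values → pooled ranks: 601→2, 461→1, 601→2
Rank sum = 2 + 1 + 2 = 5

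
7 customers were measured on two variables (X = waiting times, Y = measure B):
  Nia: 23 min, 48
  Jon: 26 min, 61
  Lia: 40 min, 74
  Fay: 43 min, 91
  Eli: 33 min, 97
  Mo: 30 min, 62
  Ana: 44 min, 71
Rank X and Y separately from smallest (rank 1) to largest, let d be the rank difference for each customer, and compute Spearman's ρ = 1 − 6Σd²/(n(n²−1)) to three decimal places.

Ranks of variable 1: 1, 2, 5, 6, 4, 3, 7
Ranks of variable 2: 1, 2, 5, 6, 7, 3, 4
d = r₁ − r₂: 0, 0, 0, 0, -3, 0, 3
d²: 0, 0, 0, 0, 9, 0, 9; Σd² = 18
ρ = 1 − 6·18/(7·48) = 1 − 108/336 = 0.679

0.679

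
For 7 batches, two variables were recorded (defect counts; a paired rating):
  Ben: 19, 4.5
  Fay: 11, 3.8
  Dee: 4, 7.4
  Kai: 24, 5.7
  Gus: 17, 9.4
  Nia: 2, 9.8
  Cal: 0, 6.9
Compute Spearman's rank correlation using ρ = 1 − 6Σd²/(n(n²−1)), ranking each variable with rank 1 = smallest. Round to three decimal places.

Ranks of variable 1: 6, 4, 3, 7, 5, 2, 1
Ranks of variable 2: 2, 1, 5, 3, 6, 7, 4
d = r₁ − r₂: 4, 3, -2, 4, -1, -5, -3
d²: 16, 9, 4, 16, 1, 25, 9; Σd² = 80
ρ = 1 − 6·80/(7·48) = 1 − 480/336 = -0.429

-0.429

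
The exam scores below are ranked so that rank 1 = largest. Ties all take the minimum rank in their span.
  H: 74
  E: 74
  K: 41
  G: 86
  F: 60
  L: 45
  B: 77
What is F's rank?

Sorted (descending): 86, 77, 74, 74, 60, 45, 41
The 2 values of 74 occupy positions 3–4 → each gets rank 3.
F has value 60 → rank 5.

5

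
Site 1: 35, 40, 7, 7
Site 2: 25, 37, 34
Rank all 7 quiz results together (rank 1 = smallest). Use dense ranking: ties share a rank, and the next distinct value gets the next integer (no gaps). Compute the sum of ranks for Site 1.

Sorted (ascending): 7, 7, 25, 34, 35, 37, 40
The 2 values of 7 share dense rank 1.
Remaining distinct values take the next consecutive integers.
Site 1 values → pooled ranks: 35→4, 40→6, 7→1, 7→1
Rank sum = 4 + 6 + 1 + 1 = 12

12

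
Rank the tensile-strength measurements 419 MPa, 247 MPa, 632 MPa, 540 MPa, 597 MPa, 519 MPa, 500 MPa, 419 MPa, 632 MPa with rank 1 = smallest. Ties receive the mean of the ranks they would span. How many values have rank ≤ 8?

Sorted (ascending): 247, 419, 419, 500, 519, 540, 597, 632, 632
The 2 values of 419 occupy positions 2–3 → average rank (2+3)/2 = 2.5.
The 2 values of 632 occupy positions 8–9 → average rank (8+9)/2 = 8.5.
Ranks ≤ 8: {1, 2.5, 2.5, 4, 5, 6, 7} → 7 values.

7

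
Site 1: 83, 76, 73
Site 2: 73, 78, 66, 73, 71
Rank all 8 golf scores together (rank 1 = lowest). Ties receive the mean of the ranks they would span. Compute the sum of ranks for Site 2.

Sorted (ascending): 66, 71, 73, 73, 73, 76, 78, 83
The 3 values of 73 occupy positions 3–5 → average rank 4.
Site 2 values → pooled ranks: 73→4, 78→7, 66→1, 73→4, 71→2
Rank sum = 4 + 7 + 1 + 4 + 2 = 18

18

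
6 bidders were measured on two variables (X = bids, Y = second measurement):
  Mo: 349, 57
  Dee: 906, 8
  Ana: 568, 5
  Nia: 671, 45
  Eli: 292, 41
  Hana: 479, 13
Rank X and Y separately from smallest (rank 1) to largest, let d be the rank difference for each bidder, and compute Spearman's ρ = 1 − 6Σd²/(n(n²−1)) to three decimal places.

Ranks of variable 1: 2, 6, 4, 5, 1, 3
Ranks of variable 2: 6, 2, 1, 5, 4, 3
d = r₁ − r₂: -4, 4, 3, 0, -3, 0
d²: 16, 16, 9, 0, 9, 0; Σd² = 50
ρ = 1 − 6·50/(6·35) = 1 − 300/210 = -0.429

-0.429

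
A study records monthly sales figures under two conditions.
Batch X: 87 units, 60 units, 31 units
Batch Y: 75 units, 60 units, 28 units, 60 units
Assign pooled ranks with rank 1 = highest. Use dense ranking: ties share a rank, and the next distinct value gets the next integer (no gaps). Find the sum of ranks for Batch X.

8

Sorted (descending): 87, 75, 60, 60, 60, 31, 28
The 3 values of 60 share dense rank 3.
Remaining distinct values take the next consecutive integers.
Batch X values → pooled ranks: 87→1, 60→3, 31→4
Rank sum = 1 + 3 + 4 = 8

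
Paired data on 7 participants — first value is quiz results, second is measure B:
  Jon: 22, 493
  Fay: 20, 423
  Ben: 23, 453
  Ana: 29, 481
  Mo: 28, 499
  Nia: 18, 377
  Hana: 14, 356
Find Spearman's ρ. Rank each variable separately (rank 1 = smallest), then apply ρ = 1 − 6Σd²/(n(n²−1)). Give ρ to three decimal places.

Ranks of variable 1: 4, 3, 5, 7, 6, 2, 1
Ranks of variable 2: 6, 3, 4, 5, 7, 2, 1
d = r₁ − r₂: -2, 0, 1, 2, -1, 0, 0
d²: 4, 0, 1, 4, 1, 0, 0; Σd² = 10
ρ = 1 − 6·10/(7·48) = 1 − 60/336 = 0.821

0.821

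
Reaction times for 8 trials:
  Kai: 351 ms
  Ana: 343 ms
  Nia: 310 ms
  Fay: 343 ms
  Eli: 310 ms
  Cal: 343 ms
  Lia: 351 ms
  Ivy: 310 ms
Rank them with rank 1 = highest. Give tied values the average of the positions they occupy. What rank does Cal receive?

Sorted (descending): 351, 351, 343, 343, 343, 310, 310, 310
The 2 values of 351 occupy positions 1–2 → average rank (1+2)/2 = 1.5.
The 3 values of 343 occupy positions 3–5 → average rank 4.
The 3 values of 310 occupy positions 6–8 → average rank 7.
Cal has value 343 ms → rank 4.

4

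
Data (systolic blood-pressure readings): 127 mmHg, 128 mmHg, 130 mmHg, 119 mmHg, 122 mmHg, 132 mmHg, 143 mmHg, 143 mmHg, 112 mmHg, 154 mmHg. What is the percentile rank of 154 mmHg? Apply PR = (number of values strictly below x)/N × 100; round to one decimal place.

N = 10.
Strictly below 154: 9. Equal to 154: 1.
PR = 9/10 × 100 = 90.0

90.0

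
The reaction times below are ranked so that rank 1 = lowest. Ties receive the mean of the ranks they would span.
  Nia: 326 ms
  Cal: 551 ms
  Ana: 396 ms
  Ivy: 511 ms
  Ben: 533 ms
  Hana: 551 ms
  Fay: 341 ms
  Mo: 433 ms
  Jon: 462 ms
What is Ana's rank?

3

Sorted (ascending): 326, 341, 396, 433, 462, 511, 533, 551, 551
The 2 values of 551 occupy positions 8–9 → average rank (8+9)/2 = 8.5.
Ana has value 396 ms → rank 3.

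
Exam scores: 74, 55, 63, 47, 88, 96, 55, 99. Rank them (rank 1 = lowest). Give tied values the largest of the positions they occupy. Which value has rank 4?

63

Sorted (ascending): 47, 55, 55, 63, 74, 88, 96, 99
The 2 values of 55 occupy positions 2–3 → each gets rank 3.
Rank 4 → value 63.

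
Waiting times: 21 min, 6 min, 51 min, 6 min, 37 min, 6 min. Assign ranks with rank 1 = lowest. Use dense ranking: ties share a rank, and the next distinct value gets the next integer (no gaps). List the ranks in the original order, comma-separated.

2, 1, 4, 1, 3, 1

Sorted (ascending): 6, 6, 6, 21, 37, 51
The 3 values of 6 share dense rank 1.
Remaining distinct values take the next consecutive integers.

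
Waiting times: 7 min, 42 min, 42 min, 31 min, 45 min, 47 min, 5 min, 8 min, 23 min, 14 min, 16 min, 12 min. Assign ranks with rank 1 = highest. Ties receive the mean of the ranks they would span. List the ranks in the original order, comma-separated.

11, 3.5, 3.5, 5, 2, 1, 12, 10, 6, 8, 7, 9

Sorted (descending): 47, 45, 42, 42, 31, 23, 16, 14, 12, 8, 7, 5
The 2 values of 42 occupy positions 3–4 → average rank (3+4)/2 = 3.5.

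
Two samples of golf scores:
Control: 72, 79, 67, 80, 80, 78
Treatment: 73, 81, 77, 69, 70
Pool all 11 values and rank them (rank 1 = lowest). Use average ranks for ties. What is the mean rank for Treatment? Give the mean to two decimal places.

Sorted (ascending): 67, 69, 70, 72, 73, 77, 78, 79, 80, 80, 81
The 2 values of 80 occupy positions 9–10 → average rank (9+10)/2 = 9.5.
Treatment values → pooled ranks: 73→5, 81→11, 77→6, 69→2, 70→3
Mean rank = (5 + 11 + 6 + 2 + 3) / 5 = 5.40

5.40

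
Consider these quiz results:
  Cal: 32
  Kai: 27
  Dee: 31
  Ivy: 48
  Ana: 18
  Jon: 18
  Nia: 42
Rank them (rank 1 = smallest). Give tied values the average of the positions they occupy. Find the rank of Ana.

Sorted (ascending): 18, 18, 27, 31, 32, 42, 48
The 2 values of 18 occupy positions 1–2 → average rank (1+2)/2 = 1.5.
Ana has value 18 → rank 1.5.

1.5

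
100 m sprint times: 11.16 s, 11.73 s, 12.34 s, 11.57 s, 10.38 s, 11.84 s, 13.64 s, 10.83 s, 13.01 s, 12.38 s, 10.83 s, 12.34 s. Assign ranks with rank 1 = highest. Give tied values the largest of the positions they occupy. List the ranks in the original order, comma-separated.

Sorted (descending): 13.64, 13.01, 12.38, 12.34, 12.34, 11.84, 11.73, 11.57, 11.16, 10.83, 10.83, 10.38
The 2 values of 12.34 occupy positions 4–5 → each gets rank 5.
The 2 values of 10.83 occupy positions 10–11 → each gets rank 11.

9, 7, 5, 8, 12, 6, 1, 11, 2, 3, 11, 5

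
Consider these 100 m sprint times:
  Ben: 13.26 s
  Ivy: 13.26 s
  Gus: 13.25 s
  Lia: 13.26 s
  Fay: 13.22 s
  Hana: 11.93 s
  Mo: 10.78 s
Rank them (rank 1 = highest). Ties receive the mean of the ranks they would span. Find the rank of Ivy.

2

Sorted (descending): 13.26, 13.26, 13.26, 13.25, 13.22, 11.93, 10.78
The 3 values of 13.26 occupy positions 1–3 → average rank 2.
Ivy has value 13.26 s → rank 2.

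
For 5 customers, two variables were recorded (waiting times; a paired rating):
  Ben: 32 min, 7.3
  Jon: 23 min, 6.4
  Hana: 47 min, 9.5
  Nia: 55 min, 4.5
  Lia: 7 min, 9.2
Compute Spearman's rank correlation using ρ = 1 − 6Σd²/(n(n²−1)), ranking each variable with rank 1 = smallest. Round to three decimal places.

Ranks of variable 1: 3, 2, 4, 5, 1
Ranks of variable 2: 3, 2, 5, 1, 4
d = r₁ − r₂: 0, 0, -1, 4, -3
d²: 0, 0, 1, 16, 9; Σd² = 26
ρ = 1 − 6·26/(5·24) = 1 − 156/120 = -0.300

-0.300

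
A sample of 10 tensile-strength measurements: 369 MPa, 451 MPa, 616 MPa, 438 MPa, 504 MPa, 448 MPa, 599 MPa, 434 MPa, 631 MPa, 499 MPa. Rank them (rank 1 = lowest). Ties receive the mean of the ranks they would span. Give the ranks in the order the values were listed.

Sorted (ascending): 369, 434, 438, 448, 451, 499, 504, 599, 616, 631
No ties — each value takes its position as its rank.

1, 5, 9, 3, 7, 4, 8, 2, 10, 6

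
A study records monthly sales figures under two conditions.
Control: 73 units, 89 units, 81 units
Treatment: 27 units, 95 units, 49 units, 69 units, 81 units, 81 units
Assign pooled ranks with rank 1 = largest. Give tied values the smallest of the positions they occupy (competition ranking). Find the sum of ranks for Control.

11

Sorted (descending): 95, 89, 81, 81, 81, 73, 69, 49, 27
The 3 values of 81 occupy positions 3–5 → each gets rank 3.
Control values → pooled ranks: 73→6, 89→2, 81→3
Rank sum = 6 + 2 + 3 = 11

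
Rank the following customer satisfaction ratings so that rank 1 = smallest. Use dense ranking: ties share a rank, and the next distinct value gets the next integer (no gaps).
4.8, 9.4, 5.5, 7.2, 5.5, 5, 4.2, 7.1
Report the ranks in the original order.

Sorted (ascending): 4.2, 4.8, 5, 5.5, 5.5, 7.1, 7.2, 9.4
The 2 values of 5.5 share dense rank 4.
Remaining distinct values take the next consecutive integers.

2, 7, 4, 6, 4, 3, 1, 5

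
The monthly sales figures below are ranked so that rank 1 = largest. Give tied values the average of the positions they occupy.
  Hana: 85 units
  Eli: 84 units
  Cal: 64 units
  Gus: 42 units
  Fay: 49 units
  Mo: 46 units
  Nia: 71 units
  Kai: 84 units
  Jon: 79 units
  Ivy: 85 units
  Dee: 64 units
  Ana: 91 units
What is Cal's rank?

Sorted (descending): 91, 85, 85, 84, 84, 79, 71, 64, 64, 49, 46, 42
The 2 values of 85 occupy positions 2–3 → average rank (2+3)/2 = 2.5.
The 2 values of 84 occupy positions 4–5 → average rank (4+5)/2 = 4.5.
The 2 values of 64 occupy positions 8–9 → average rank (8+9)/2 = 8.5.
Cal has value 64 units → rank 8.5.

8.5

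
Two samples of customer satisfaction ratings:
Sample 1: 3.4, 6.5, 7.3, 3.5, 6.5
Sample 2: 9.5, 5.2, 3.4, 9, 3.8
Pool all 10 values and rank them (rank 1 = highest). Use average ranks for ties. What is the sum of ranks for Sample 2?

25.5

Sorted (descending): 9.5, 9, 7.3, 6.5, 6.5, 5.2, 3.8, 3.5, 3.4, 3.4
The 2 values of 6.5 occupy positions 4–5 → average rank (4+5)/2 = 4.5.
The 2 values of 3.4 occupy positions 9–10 → average rank (9+10)/2 = 9.5.
Sample 2 values → pooled ranks: 9.5→1, 5.2→6, 3.4→9.5, 9→2, 3.8→7
Rank sum = 1 + 6 + 9.5 + 2 + 7 = 25.5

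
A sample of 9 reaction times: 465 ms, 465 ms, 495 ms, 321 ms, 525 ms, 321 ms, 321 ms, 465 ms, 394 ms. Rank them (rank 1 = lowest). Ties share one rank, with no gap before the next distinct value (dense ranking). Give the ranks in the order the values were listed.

Sorted (ascending): 321, 321, 321, 394, 465, 465, 465, 495, 525
The 3 values of 321 share dense rank 1.
The 3 values of 465 share dense rank 3.
Remaining distinct values take the next consecutive integers.

3, 3, 4, 1, 5, 1, 1, 3, 2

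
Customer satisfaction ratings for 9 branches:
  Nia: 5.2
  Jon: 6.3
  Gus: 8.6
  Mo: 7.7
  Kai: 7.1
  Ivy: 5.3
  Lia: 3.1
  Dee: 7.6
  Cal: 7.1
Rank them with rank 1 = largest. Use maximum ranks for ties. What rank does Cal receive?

5

Sorted (descending): 8.6, 7.7, 7.6, 7.1, 7.1, 6.3, 5.3, 5.2, 3.1
The 2 values of 7.1 occupy positions 4–5 → each gets rank 5.
Cal has value 7.1 → rank 5.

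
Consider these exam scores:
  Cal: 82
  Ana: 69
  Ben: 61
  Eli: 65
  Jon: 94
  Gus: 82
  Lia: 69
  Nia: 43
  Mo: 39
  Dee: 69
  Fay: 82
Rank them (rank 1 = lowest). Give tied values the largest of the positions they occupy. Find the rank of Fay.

Sorted (ascending): 39, 43, 61, 65, 69, 69, 69, 82, 82, 82, 94
The 3 values of 69 occupy positions 5–7 → each gets rank 7.
The 3 values of 82 occupy positions 8–10 → each gets rank 10.
Fay has value 82 → rank 10.

10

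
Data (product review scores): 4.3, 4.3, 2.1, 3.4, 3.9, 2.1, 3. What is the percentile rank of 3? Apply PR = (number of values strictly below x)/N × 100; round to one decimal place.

N = 7.
Strictly below 3: 2. Equal to 3: 1.
PR = 2/7 × 100 = 28.6

28.6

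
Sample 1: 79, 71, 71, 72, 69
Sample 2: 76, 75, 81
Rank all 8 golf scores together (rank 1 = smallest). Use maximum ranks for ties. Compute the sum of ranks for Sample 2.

Sorted (ascending): 69, 71, 71, 72, 75, 76, 79, 81
The 2 values of 71 occupy positions 2–3 → each gets rank 3.
Sample 2 values → pooled ranks: 76→6, 75→5, 81→8
Rank sum = 6 + 5 + 8 = 19

19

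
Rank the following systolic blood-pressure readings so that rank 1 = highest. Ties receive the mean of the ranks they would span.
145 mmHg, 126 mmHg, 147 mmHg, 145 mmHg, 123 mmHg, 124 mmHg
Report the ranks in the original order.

2.5, 4, 1, 2.5, 6, 5

Sorted (descending): 147, 145, 145, 126, 124, 123
The 2 values of 145 occupy positions 2–3 → average rank (2+3)/2 = 2.5.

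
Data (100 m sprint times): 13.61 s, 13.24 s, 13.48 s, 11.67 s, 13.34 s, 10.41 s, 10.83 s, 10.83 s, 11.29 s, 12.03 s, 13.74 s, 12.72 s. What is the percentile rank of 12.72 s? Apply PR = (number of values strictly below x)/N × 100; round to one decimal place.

50.0

N = 12.
Strictly below 12.72: 6. Equal to 12.72: 1.
PR = 6/12 × 100 = 50.0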